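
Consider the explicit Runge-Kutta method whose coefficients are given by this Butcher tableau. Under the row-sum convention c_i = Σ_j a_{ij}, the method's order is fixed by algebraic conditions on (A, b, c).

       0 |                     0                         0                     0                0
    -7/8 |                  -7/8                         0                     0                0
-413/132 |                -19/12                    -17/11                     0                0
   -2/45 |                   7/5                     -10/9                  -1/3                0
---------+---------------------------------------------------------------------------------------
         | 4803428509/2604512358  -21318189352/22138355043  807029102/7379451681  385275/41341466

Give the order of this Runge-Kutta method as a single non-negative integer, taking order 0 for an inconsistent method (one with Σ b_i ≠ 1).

3

b = (4803428509/2604512358, -21318189352/22138355043, 807029102/7379451681, 385275/41341466)
c = (0, -7/8, -413/132, -2/45)
Ac = (0, 0, 119/88, 133/66)
Σ b_i: 4803428509/2604512358·1 + (-21318189352/22138355043)·1 + 807029102/7379451681·1 + 385275/41341466·1 = 1 ✓
b·c: (-21318189352/22138355043)·(-7/8) + 807029102/7379451681·(-413/132) + 385275/41341466·(-2/45) = 1/2 ✓
b·c²: (-21318189352/22138355043)·49/64 + 807029102/7379451681·170569/17424 + 385275/41341466·4/2025 = 1/3 ✓
b·Ac: 807029102/7379451681·119/88 + 385275/41341466·133/66 = 1/6 ✓
b·c³: (-21318189352/22138355043)·(-343/512) + 807029102/7379451681·(-70444997/2299968) + 385275/41341466·(-8/91125) = -47818073302277/17680918178880 ≠ 1/4 ⇒ order 3.
b·(c∘Ac): 807029102/7379451681·(-49147/11616) + 385275/41341466·(-133/1485) = -1379769643/2976585552 ≠ 1/8
b·Ac²: 807029102/7379451681·(-833/704) + 385275/41341466·(-430073/104544) = -21968713417/130969764288 ≠ 1/12
b·A²c: 385275/41341466·(-119/264) = -1389325/330731728 ≠ 1/24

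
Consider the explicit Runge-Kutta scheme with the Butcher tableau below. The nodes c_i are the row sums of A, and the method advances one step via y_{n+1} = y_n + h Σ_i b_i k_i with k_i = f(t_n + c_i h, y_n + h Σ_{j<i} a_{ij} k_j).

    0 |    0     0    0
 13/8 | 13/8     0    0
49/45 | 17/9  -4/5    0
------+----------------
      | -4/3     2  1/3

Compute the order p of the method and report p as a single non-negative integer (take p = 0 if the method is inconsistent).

1

b = (-4/3, 2, 1/3)
c = (0, 13/8, 49/45)
Ac = (0, 0, -13/10)
Σ b_i: (-4/3)·1 + 2·1 + 1/3·1 = 1 ✓
b·c: 2·13/8 + 1/3·49/45 = 1951/540 ≠ 1/2 ⇒ order 1.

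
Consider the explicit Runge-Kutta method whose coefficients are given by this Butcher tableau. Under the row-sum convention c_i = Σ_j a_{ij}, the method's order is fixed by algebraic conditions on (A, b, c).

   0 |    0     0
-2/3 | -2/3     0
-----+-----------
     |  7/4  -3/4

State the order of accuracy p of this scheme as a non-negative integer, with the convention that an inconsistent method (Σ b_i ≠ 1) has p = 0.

2

b = (7/4, -3/4)
c = (0, -2/3)
Σ b_i: 7/4·1 + (-3/4)·1 = 1 ✓
b·c: (-3/4)·(-2/3) = 1/2 ✓; 2 stages ⇒ order 2.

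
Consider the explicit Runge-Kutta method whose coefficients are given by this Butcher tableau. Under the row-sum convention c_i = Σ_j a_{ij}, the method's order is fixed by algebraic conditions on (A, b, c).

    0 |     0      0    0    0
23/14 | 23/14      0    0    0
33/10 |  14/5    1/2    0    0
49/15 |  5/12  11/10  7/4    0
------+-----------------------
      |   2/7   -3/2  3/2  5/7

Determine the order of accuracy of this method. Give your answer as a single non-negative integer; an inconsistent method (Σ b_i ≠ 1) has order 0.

b = (2/7, -3/2, 3/2, 5/7)
c = (0, 23/14, 33/10, 49/15)
Ac = (0, 0, 23/28, 2123/280)
Σ b_i: 2/7·1 + (-3/2)·1 + 3/2·1 + 5/7·1 = 1 ✓
b·c: (-3/2)·23/14 + 3/2·33/10 + 5/7·49/15 = 506/105 ≠ 1/2 ⇒ order 1.

1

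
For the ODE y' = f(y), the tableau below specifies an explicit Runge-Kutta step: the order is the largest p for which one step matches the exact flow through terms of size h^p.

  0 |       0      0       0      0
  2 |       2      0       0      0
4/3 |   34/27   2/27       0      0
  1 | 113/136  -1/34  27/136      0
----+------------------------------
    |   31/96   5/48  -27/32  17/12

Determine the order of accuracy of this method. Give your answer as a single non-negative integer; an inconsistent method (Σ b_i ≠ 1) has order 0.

4

b = (31/96, 5/48, -27/32, 17/12)
c = (0, 2, 4/3, 1)
Ac = (0, 0, 4/27, 7/34)
Σ b_i: 31/96·1 + 5/48·1 + (-27/32)·1 + 17/12·1 = 1 ✓
b·c: 5/48·2 + (-27/32)·4/3 + 17/12·1 = 1/2 ✓
b·c²: 5/48·4 + (-27/32)·16/9 + 17/12·1 = 1/3 ✓
b·Ac: (-27/32)·4/27 + 17/12·7/34 = 1/6 ✓
b·c³: 5/48·8 + (-27/32)·64/27 + 17/12·1 = 1/4 ✓
b·(c∘Ac): (-27/32)·16/81 + 17/12·7/34 = 1/8 ✓
b·Ac²: (-27/32)·8/27 + 17/12·4/17 = 1/12 ✓
b·A²c: 17/12·1/34 = 1/24 ✓; 4 stages ⇒ order 4.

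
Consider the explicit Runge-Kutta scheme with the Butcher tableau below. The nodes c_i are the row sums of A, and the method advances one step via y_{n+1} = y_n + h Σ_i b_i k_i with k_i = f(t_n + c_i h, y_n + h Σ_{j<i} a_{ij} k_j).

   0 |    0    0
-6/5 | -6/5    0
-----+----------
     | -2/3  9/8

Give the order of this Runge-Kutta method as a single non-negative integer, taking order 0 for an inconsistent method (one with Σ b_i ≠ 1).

0

b = (-2/3, 9/8)
c = (0, -6/5)
Σ b_i: (-2/3)·1 + 9/8·1 = 11/24 ≠ 1 ⇒ order 0.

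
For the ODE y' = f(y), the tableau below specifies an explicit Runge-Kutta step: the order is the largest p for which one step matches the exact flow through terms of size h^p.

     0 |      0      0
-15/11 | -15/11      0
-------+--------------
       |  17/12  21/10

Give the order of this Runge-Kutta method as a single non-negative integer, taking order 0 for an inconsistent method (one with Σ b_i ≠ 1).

b = (17/12, 21/10)
c = (0, -15/11)
Σ b_i: 17/12·1 + 21/10·1 = 211/60 ≠ 1 ⇒ order 0.

0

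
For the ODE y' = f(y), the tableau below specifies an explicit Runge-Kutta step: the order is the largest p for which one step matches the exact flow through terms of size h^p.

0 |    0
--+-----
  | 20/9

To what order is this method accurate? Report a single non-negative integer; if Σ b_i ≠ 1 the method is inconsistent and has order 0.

b = (20/9)
c = (0)
Σ b_i: 20/9·1 = 20/9 ≠ 1 ⇒ order 0.

0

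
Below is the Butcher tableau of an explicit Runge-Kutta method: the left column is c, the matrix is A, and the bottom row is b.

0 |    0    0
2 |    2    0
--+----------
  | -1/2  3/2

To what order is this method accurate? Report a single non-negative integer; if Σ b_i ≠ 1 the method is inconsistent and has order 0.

b = (-1/2, 3/2)
c = (0, 2)
Σ b_i: (-1/2)·1 + 3/2·1 = 1 ✓
b·c: 3/2·2 = 3 ≠ 1/2 ⇒ order 1.

1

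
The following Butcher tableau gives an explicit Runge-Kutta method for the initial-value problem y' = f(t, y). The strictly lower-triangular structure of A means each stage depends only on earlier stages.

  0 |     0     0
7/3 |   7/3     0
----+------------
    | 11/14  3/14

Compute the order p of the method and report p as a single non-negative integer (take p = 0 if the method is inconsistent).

b = (11/14, 3/14)
c = (0, 7/3)
Σ b_i: 11/14·1 + 3/14·1 = 1 ✓
b·c: 3/14·7/3 = 1/2 ✓; 2 stages ⇒ order 2.

2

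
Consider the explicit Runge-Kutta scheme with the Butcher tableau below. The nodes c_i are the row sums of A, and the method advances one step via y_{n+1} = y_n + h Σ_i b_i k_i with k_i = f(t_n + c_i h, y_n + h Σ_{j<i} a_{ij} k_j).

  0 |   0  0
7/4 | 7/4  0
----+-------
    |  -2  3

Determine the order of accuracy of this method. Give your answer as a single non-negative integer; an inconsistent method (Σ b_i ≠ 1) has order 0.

b = (-2, 3)
c = (0, 7/4)
Σ b_i: (-2)·1 + 3·1 = 1 ✓
b·c: 3·7/4 = 21/4 ≠ 1/2 ⇒ order 1.

1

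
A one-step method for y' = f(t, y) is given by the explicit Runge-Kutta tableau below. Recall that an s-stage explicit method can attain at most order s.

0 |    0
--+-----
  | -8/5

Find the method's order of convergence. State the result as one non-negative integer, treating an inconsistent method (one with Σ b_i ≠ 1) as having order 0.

0

b = (-8/5)
c = (0)
Σ b_i: (-8/5)·1 = -8/5 ≠ 1 ⇒ order 0.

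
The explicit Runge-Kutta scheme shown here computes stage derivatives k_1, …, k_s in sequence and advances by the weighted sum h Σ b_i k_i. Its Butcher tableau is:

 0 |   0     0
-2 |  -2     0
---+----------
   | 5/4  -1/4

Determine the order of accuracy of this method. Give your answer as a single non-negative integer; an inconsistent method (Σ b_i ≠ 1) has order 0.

b = (5/4, -1/4)
c = (0, -2)
Σ b_i: 5/4·1 + (-1/4)·1 = 1 ✓
b·c: (-1/4)·(-2) = 1/2 ✓; 2 stages ⇒ order 2.

2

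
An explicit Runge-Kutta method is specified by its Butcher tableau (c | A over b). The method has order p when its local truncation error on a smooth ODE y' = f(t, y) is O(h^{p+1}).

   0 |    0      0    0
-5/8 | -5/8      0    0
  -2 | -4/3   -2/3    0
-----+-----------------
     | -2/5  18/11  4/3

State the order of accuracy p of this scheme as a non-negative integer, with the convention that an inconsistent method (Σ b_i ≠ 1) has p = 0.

b = (-2/5, 18/11, 4/3)
c = (0, -5/8, -2)
Ac = (0, 0, 5/12)
Σ b_i: (-2/5)·1 + 18/11·1 + 4/3·1 = 424/165 ≠ 1 ⇒ order 0.

0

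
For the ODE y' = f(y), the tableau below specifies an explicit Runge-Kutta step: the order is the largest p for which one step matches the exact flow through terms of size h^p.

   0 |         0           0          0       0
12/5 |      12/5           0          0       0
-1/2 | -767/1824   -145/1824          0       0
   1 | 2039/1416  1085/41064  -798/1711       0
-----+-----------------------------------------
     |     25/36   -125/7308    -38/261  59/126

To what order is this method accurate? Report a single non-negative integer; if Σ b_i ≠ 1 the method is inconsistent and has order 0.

b = (25/36, -125/7308, -38/261, 59/126)
c = (0, 12/5, -1/2, 1)
Ac = (0, 0, -29/152, 35/118)
Σ b_i: 25/36·1 + (-125/7308)·1 + (-38/261)·1 + 59/126·1 = 1 ✓
b·c: (-125/7308)·12/5 + (-38/261)·(-1/2) + 59/126·1 = 1/2 ✓
b·c²: (-125/7308)·144/25 + (-38/261)·1/4 + 59/126·1 = 1/3 ✓
b·Ac: (-38/261)·(-29/152) + 59/126·35/118 = 1/6 ✓
b·c³: (-125/7308)·1728/125 + (-38/261)·(-1/8) + 59/126·1 = 1/4 ✓
b·(c∘Ac): (-38/261)·29/304 + 59/126·35/118 = 1/8 ✓
b·Ac²: (-38/261)·(-87/190) + 59/126·21/590 = 1/12 ✓
b·A²c: 59/126·21/236 = 1/24 ✓; 4 stages ⇒ order 4.

4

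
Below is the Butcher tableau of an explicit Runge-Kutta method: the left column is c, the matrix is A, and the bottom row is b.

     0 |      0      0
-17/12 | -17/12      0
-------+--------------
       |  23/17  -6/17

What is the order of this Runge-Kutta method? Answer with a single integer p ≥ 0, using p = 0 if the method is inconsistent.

2

b = (23/17, -6/17)
c = (0, -17/12)
Σ b_i: 23/17·1 + (-6/17)·1 = 1 ✓
b·c: (-6/17)·(-17/12) = 1/2 ✓; 2 stages ⇒ order 2.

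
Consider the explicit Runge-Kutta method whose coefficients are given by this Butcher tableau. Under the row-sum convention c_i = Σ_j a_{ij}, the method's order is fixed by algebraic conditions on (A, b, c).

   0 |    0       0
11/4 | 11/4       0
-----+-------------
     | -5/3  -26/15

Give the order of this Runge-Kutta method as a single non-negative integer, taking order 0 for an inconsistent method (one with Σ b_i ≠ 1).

b = (-5/3, -26/15)
c = (0, 11/4)
Σ b_i: (-5/3)·1 + (-26/15)·1 = -17/5 ≠ 1 ⇒ order 0.

0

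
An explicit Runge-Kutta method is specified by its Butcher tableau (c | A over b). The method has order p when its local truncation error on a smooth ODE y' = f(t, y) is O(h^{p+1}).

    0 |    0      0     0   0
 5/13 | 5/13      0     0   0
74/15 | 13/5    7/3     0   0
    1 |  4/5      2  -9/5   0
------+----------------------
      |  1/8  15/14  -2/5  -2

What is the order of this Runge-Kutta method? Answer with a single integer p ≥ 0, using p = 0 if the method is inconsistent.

0

b = (1/8, 15/14, -2/5, -2)
c = (0, 5/13, 74/15, 1)
Ac = (0, 0, 35/39, -2636/325)
Σ b_i: 1/8·1 + 15/14·1 + (-2/5)·1 + (-2)·1 = -337/280 ≠ 1 ⇒ order 0.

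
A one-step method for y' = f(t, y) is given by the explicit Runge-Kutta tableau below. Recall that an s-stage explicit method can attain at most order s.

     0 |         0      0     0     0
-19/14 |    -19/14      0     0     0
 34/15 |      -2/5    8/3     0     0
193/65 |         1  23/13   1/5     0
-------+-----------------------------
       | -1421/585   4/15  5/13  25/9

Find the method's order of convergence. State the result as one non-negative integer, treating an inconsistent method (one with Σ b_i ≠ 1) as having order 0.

1

b = (-1421/585, 4/15, 5/13, 25/9)
c = (0, -19/14, 34/15, 193/65)
Ac = (0, 0, -76/21, -26587/13650)
Σ b_i: (-1421/585)·1 + 4/15·1 + 5/13·1 + 25/9·1 = 1 ✓
b·c: 4/15·(-19/14) + 5/13·34/15 + 25/9·193/65 = 35863/4095 ≠ 1/2 ⇒ order 1.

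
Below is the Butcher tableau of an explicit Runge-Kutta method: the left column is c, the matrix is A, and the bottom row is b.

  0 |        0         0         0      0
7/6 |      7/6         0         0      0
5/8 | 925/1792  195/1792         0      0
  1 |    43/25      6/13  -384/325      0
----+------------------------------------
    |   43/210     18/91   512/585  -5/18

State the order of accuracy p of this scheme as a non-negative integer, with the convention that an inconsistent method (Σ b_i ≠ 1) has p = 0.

b = (43/210, 18/91, 512/585, -5/18)
c = (0, 7/6, 5/8, 1)
Ac = (0, 0, 65/512, -1/5)
Σ b_i: 43/210·1 + 18/91·1 + 512/585·1 + (-5/18)·1 = 1 ✓
b·c: 18/91·7/6 + 512/585·5/8 + (-5/18)·1 = 1/2 ✓
b·c²: 18/91·49/36 + 512/585·25/64 + (-5/18)·1 = 1/3 ✓
b·Ac: 512/585·65/512 + (-5/18)·(-1/5) = 1/6 ✓
b·c³: 18/91·343/216 + 512/585·125/512 + (-5/18)·1 = 1/4 ✓
b·(c∘Ac): 512/585·325/4096 + (-5/18)·(-1/5) = 1/8 ✓
b·Ac²: 512/585·455/3072 + (-5/18)·1/6 = 1/12 ✓
b·A²c: (-5/18)·(-3/20) = 1/24 ✓; 4 stages ⇒ order 4.

4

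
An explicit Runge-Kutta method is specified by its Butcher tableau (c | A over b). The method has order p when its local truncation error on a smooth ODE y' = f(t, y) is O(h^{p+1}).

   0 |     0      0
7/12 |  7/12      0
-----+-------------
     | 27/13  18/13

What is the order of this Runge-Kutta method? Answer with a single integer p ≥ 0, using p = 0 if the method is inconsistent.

0

b = (27/13, 18/13)
c = (0, 7/12)
Σ b_i: 27/13·1 + 18/13·1 = 45/13 ≠ 1 ⇒ order 0.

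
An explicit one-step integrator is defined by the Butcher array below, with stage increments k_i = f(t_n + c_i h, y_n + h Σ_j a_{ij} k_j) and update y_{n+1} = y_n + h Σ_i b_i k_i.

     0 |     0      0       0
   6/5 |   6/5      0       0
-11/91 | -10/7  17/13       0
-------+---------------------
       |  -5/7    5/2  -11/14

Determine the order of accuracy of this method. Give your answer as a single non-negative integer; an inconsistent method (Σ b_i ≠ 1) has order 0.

1

b = (-5/7, 5/2, -11/14)
c = (0, 6/5, -11/91)
Ac = (0, 0, 102/65)
Σ b_i: (-5/7)·1 + 5/2·1 + (-11/14)·1 = 1 ✓
b·c: 5/2·6/5 + (-11/14)·(-11/91) = 3943/1274 ≠ 1/2 ⇒ order 1.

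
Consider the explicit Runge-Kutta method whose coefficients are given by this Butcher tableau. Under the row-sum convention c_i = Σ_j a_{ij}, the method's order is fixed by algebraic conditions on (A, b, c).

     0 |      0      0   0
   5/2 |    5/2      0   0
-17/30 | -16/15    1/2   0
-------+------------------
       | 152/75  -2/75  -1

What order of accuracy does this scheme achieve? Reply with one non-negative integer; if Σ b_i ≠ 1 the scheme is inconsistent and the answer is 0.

b = (152/75, -2/75, -1)
c = (0, 5/2, -17/30)
Ac = (0, 0, 5/4)
Σ b_i: 152/75·1 + (-2/75)·1 + (-1)·1 = 1 ✓
b·c: (-2/75)·5/2 + (-1)·(-17/30) = 1/2 ✓
b·c²: (-2/75)·25/4 + (-1)·289/900 = -439/900 ≠ 1/3 ⇒ order 2.
b·Ac: (-1)·5/4 = -5/4 ≠ 1/6

2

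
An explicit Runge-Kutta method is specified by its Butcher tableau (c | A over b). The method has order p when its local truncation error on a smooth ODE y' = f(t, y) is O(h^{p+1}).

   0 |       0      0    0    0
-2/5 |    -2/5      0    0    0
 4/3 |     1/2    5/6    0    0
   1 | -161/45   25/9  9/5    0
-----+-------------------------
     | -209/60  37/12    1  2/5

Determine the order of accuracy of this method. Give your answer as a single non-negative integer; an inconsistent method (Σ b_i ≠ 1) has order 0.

b = (-209/60, 37/12, 1, 2/5)
c = (0, -2/5, 4/3, 1)
Ac = (0, 0, -1/3, 58/45)
Σ b_i: (-209/60)·1 + 37/12·1 + 1·1 + 2/5·1 = 1 ✓
b·c: 37/12·(-2/5) + 1·4/3 + 2/5·1 = 1/2 ✓
b·c²: 37/12·4/25 + 1·16/9 + 2/5·1 = 601/225 ≠ 1/3 ⇒ order 2.
b·Ac: 1·(-1/3) + 2/5·58/45 = 41/225 ≠ 1/6

2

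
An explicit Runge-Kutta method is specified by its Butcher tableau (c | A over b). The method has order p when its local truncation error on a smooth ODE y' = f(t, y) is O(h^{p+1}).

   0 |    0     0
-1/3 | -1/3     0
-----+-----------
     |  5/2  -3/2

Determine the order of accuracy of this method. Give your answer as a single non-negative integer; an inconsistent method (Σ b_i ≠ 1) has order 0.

b = (5/2, -3/2)
c = (0, -1/3)
Σ b_i: 5/2·1 + (-3/2)·1 = 1 ✓
b·c: (-3/2)·(-1/3) = 1/2 ✓; 2 stages ⇒ order 2.

2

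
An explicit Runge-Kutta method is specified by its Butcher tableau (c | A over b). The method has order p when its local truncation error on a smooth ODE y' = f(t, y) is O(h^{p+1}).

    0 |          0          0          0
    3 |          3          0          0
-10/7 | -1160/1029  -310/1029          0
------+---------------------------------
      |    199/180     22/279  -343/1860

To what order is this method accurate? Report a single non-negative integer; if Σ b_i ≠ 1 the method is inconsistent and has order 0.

b = (199/180, 22/279, -343/1860)
c = (0, 3, -10/7)
Ac = (0, 0, -310/343)
Σ b_i: 199/180·1 + 22/279·1 + (-343/1860)·1 = 1 ✓
b·c: 22/279·3 + (-343/1860)·(-10/7) = 1/2 ✓
b·c²: 22/279·9 + (-343/1860)·100/49 = 1/3 ✓
b·Ac: (-343/1860)·(-310/343) = 1/6 ✓; 3 stages ⇒ order 3.

3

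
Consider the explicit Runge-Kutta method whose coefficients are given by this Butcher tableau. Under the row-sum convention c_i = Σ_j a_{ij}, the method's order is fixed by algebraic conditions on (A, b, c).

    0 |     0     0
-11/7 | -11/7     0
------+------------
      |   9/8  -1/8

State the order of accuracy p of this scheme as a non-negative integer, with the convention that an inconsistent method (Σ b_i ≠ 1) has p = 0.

b = (9/8, -1/8)
c = (0, -11/7)
Σ b_i: 9/8·1 + (-1/8)·1 = 1 ✓
b·c: (-1/8)·(-11/7) = 11/56 ≠ 1/2 ⇒ order 1.

1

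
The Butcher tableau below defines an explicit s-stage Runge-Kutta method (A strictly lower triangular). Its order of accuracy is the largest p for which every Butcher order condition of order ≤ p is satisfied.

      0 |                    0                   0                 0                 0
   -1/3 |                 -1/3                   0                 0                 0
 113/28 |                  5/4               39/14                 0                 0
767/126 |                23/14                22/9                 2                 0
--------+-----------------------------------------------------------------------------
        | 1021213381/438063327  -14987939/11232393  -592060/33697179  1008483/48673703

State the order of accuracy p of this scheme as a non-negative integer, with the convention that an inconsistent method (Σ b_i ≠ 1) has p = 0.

3

b = (1021213381/438063327, -14987939/11232393, -592060/33697179, 1008483/48673703)
c = (0, -1/3, 113/28, 767/126)
Ac = (0, 0, -13/14, 2743/378)
Σ b_i: 1021213381/438063327·1 + (-14987939/11232393)·1 + (-592060/33697179)·1 + 1008483/48673703·1 = 1 ✓
b·c: (-14987939/11232393)·(-1/3) + (-592060/33697179)·113/28 + 1008483/48673703·767/126 = 1/2 ✓
b·c²: (-14987939/11232393)·1/9 + (-592060/33697179)·12769/784 + 1008483/48673703·588289/15876 = 1/3 ✓
b·Ac: (-592060/33697179)·(-13/14) + 1008483/48673703·2743/378 = 1/6 ✓
b·c³: (-14987939/11232393)·(-1/27) + (-592060/33697179)·1442897/21952 + 1008483/48673703·451217663/2000376 = 2545145604119/713301885072 ≠ 1/4 ⇒ order 3.
b·(c∘Ac): (-592060/33697179)·(-1469/392) + 1008483/48673703·2103881/47628 = 8331014341/8491689108 ≠ 1/8
b·Ac²: (-592060/33697179)·13/42 + 1008483/48673703·1042913/31752 = 16561192813/24531546312 ≠ 1/12
b·A²c: 1008483/48673703·(-13/7) = -144069/3744131 ≠ 1/24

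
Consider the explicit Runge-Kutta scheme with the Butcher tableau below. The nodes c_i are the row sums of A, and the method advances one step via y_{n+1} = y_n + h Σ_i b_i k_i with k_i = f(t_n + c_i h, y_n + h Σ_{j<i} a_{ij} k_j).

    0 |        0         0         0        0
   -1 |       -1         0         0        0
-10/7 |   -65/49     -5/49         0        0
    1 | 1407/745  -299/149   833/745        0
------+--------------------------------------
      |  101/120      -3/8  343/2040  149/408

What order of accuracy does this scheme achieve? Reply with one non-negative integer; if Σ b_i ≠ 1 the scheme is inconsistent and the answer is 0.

b = (101/120, -3/8, 343/2040, 149/408)
c = (0, -1, -10/7, 1)
Ac = (0, 0, 5/49, 61/149)
Σ b_i: 101/120·1 + (-3/8)·1 + 343/2040·1 + 149/408·1 = 1 ✓
b·c: (-3/8)·(-1) + 343/2040·(-10/7) + 149/408·1 = 1/2 ✓
b·c²: (-3/8)·1 + 343/2040·100/49 + 149/408·1 = 1/3 ✓
b·Ac: 343/2040·5/49 + 149/408·61/149 = 1/6 ✓
b·c³: (-3/8)·(-1) + 343/2040·(-1000/343) + 149/408·1 = 1/4 ✓
b·(c∘Ac): 343/2040·(-50/343) + 149/408·61/149 = 1/8 ✓
b·Ac²: 343/2040·(-5/49) + 149/408·41/149 = 1/12 ✓
b·A²c: 149/408·17/149 = 1/24 ✓; 4 stages ⇒ order 4.

4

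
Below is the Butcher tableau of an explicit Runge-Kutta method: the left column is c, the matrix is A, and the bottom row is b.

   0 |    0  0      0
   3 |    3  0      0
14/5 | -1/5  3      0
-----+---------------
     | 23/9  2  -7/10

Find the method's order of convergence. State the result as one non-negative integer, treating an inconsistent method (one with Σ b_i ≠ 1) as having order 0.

0

b = (23/9, 2, -7/10)
c = (0, 3, 14/5)
Ac = (0, 0, 9)
Σ b_i: 23/9·1 + 2·1 + (-7/10)·1 = 347/90 ≠ 1 ⇒ order 0.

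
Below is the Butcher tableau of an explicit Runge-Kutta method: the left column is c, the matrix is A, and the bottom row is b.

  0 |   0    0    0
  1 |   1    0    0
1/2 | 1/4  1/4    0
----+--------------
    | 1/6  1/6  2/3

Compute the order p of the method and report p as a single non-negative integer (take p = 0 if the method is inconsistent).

b = (1/6, 1/6, 2/3)
c = (0, 1, 1/2)
Ac = (0, 0, 1/4)
Σ b_i: 1/6·1 + 1/6·1 + 2/3·1 = 1 ✓
b·c: 1/6·1 + 2/3·1/2 = 1/2 ✓
b·c²: 1/6·1 + 2/3·1/4 = 1/3 ✓
b·Ac: 2/3·1/4 = 1/6 ✓; 3 stages ⇒ order 3.

3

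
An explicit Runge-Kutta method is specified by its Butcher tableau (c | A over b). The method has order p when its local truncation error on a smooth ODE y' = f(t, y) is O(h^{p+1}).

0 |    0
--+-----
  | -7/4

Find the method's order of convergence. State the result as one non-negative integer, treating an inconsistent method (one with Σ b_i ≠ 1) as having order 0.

b = (-7/4)
c = (0)
Σ b_i: (-7/4)·1 = -7/4 ≠ 1 ⇒ order 0.

0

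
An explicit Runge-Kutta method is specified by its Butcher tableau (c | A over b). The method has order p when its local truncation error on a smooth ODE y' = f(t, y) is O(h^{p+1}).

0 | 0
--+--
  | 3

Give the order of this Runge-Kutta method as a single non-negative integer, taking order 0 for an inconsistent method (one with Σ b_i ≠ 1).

0

b = (3)
c = (0)
Σ b_i: 3·1 = 3 ≠ 1 ⇒ order 0.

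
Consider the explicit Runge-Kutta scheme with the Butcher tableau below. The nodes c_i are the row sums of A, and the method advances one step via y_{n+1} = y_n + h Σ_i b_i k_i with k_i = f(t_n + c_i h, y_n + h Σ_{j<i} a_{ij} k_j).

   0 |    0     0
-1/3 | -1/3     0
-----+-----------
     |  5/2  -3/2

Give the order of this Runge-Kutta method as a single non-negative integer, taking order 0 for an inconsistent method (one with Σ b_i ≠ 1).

2

b = (5/2, -3/2)
c = (0, -1/3)
Σ b_i: 5/2·1 + (-3/2)·1 = 1 ✓
b·c: (-3/2)·(-1/3) = 1/2 ✓; 2 stages ⇒ order 2.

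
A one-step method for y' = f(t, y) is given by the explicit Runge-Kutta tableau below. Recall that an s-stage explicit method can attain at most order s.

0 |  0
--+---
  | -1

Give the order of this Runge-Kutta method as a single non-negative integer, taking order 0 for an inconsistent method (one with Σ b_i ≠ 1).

0

b = (-1)
c = (0)
Σ b_i: (-1)·1 = -1 ≠ 1 ⇒ order 0.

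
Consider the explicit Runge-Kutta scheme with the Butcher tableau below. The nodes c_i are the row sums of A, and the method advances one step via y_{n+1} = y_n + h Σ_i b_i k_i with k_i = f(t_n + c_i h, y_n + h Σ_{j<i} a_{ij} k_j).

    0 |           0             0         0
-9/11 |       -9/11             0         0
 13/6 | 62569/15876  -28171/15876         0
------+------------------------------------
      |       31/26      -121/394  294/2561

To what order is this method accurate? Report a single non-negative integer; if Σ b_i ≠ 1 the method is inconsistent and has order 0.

3

b = (31/26, -121/394, 294/2561)
c = (0, -9/11, 13/6)
Ac = (0, 0, 2561/1764)
Σ b_i: 31/26·1 + (-121/394)·1 + 294/2561·1 = 1 ✓
b·c: (-121/394)·(-9/11) + 294/2561·13/6 = 1/2 ✓
b·c²: (-121/394)·81/121 + 294/2561·169/36 = 1/3 ✓
b·Ac: 294/2561·2561/1764 = 1/6 ✓; 3 stages ⇒ order 3.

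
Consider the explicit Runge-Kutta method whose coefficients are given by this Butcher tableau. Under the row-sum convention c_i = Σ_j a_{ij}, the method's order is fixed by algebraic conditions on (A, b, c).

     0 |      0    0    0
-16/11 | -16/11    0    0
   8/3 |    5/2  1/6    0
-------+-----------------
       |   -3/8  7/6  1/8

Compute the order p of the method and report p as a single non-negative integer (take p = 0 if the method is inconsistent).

0

b = (-3/8, 7/6, 1/8)
c = (0, -16/11, 8/3)
Ac = (0, 0, -8/33)
Σ b_i: (-3/8)·1 + 7/6·1 + 1/8·1 = 11/12 ≠ 1 ⇒ order 0.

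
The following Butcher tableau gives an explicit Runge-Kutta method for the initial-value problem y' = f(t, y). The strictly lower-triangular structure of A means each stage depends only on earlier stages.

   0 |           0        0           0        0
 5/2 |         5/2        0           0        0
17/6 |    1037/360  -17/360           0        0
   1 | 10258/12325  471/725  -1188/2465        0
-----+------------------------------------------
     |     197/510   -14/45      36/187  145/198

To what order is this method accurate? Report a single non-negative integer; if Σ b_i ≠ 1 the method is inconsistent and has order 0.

4

b = (197/510, -14/45, 36/187, 145/198)
c = (0, 5/2, 17/6, 1)
Ac = (0, 0, -17/144, 15/58)
Σ b_i: 197/510·1 + (-14/45)·1 + 36/187·1 + 145/198·1 = 1 ✓
b·c: (-14/45)·5/2 + 36/187·17/6 + 145/198·1 = 1/2 ✓
b·c²: (-14/45)·25/4 + 36/187·289/36 + 145/198·1 = 1/3 ✓
b·Ac: 36/187·(-17/144) + 145/198·15/58 = 1/6 ✓
b·c³: (-14/45)·125/8 + 36/187·4913/216 + 145/198·1 = 1/4 ✓
b·(c∘Ac): 36/187·(-289/864) + 145/198·15/58 = 1/8 ✓
b·Ac²: 36/187·(-85/288) + 145/198·111/580 = 1/12 ✓
b·A²c: 145/198·33/580 = 1/24 ✓; 4 stages ⇒ order 4.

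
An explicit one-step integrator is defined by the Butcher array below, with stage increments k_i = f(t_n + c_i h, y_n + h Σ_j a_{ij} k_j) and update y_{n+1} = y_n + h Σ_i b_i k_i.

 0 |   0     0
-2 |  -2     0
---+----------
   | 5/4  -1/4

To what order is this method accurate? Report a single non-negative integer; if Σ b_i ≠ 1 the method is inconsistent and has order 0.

2

b = (5/4, -1/4)
c = (0, -2)
Σ b_i: 5/4·1 + (-1/4)·1 = 1 ✓
b·c: (-1/4)·(-2) = 1/2 ✓; 2 stages ⇒ order 2.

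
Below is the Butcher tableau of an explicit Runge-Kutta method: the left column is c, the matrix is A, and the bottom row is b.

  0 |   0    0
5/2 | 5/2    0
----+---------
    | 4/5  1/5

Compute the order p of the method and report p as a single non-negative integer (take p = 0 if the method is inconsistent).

2

b = (4/5, 1/5)
c = (0, 5/2)
Σ b_i: 4/5·1 + 1/5·1 = 1 ✓
b·c: 1/5·5/2 = 1/2 ✓; 2 stages ⇒ order 2.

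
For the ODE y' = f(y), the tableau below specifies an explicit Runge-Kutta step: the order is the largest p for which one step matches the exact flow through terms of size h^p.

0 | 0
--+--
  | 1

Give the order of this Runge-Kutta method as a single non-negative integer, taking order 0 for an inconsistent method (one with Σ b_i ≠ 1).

1

b = (1)
c = (0)
Σ b_i: 1·1 = 1 ✓; 1 stage ⇒ order 1.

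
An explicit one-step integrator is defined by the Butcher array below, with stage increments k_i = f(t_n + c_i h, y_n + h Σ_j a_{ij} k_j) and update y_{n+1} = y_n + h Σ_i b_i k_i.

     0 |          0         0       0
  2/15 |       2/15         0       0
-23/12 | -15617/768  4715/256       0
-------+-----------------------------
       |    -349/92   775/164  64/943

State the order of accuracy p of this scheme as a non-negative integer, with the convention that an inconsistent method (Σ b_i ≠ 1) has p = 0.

3

b = (-349/92, 775/164, 64/943)
c = (0, 2/15, -23/12)
Ac = (0, 0, 943/384)
Σ b_i: (-349/92)·1 + 775/164·1 + 64/943·1 = 1 ✓
b·c: 775/164·2/15 + 64/943·(-23/12) = 1/2 ✓
b·c²: 775/164·4/225 + 64/943·529/144 = 1/3 ✓
b·Ac: 64/943·943/384 = 1/6 ✓; 3 stages ⇒ order 3.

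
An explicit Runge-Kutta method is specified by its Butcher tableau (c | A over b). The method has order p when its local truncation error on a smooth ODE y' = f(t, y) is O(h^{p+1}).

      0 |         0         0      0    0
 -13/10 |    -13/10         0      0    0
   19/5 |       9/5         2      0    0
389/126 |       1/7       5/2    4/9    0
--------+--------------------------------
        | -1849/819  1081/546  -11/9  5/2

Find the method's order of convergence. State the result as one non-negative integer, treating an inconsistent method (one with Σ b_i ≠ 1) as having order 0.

b = (-1849/819, 1081/546, -11/9, 5/2)
c = (0, -13/10, 19/5, 389/126)
Ac = (0, 0, -13/5, -281/180)
Σ b_i: (-1849/819)·1 + 1081/546·1 + (-11/9)·1 + 5/2·1 = 1 ✓
b·c: 1081/546·(-13/10) + (-11/9)·19/5 + 5/2·389/126 = 1/2 ✓
b·c²: 1081/546·169/100 + (-11/9)·361/25 + 5/2·151321/15876 = 3780727/396900 ≠ 1/3 ⇒ order 2.
b·Ac: (-11/9)·(-13/5) + 5/2·(-281/180) = -29/40 ≠ 1/6

2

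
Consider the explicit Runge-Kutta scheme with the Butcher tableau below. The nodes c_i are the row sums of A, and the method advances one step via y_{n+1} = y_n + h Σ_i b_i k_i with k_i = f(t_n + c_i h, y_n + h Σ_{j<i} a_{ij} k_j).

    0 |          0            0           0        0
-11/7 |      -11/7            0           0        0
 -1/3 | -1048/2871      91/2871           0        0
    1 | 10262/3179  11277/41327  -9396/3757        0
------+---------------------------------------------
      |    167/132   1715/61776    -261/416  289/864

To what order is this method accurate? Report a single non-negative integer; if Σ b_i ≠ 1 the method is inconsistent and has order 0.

4

b = (167/132, 1715/61776, -261/416, 289/864)
c = (0, -11/7, -1/3, 1)
Ac = (0, 0, -13/261, 117/289)
Σ b_i: 167/132·1 + 1715/61776·1 + (-261/416)·1 + 289/864·1 = 1 ✓
b·c: 1715/61776·(-11/7) + (-261/416)·(-1/3) + 289/864·1 = 1/2 ✓
b·c²: 1715/61776·121/49 + (-261/416)·1/9 + 289/864·1 = 1/3 ✓
b·Ac: (-261/416)·(-13/261) + 289/864·117/289 = 1/6 ✓
b·c³: 1715/61776·(-1331/343) + (-261/416)·(-1/27) + 289/864·1 = 1/4 ✓
b·(c∘Ac): (-261/416)·13/783 + 289/864·117/289 = 1/8 ✓
b·Ac²: (-261/416)·143/1827 + 289/864·801/2023 = 1/12 ✓
b·A²c: 289/864·36/289 = 1/24 ✓; 4 stages ⇒ order 4.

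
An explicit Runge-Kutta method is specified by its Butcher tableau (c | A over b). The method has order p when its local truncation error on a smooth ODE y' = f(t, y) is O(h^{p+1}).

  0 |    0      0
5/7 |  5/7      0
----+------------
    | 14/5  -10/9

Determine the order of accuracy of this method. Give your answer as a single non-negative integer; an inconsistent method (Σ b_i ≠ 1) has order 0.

b = (14/5, -10/9)
c = (0, 5/7)
Σ b_i: 14/5·1 + (-10/9)·1 = 76/45 ≠ 1 ⇒ order 0.

0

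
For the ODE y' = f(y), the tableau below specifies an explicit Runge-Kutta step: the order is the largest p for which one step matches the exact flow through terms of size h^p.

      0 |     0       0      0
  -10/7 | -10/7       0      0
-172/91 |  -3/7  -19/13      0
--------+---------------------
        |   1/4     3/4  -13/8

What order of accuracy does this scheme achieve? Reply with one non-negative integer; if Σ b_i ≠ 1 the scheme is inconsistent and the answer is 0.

0

b = (1/4, 3/4, -13/8)
c = (0, -10/7, -172/91)
Ac = (0, 0, 190/91)
Σ b_i: 1/4·1 + 3/4·1 + (-13/8)·1 = -5/8 ≠ 1 ⇒ order 0.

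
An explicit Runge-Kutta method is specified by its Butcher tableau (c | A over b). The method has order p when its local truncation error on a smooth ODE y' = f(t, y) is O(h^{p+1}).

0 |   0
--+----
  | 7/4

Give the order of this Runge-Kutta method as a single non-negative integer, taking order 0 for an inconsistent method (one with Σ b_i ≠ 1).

b = (7/4)
c = (0)
Σ b_i: 7/4·1 = 7/4 ≠ 1 ⇒ order 0.

0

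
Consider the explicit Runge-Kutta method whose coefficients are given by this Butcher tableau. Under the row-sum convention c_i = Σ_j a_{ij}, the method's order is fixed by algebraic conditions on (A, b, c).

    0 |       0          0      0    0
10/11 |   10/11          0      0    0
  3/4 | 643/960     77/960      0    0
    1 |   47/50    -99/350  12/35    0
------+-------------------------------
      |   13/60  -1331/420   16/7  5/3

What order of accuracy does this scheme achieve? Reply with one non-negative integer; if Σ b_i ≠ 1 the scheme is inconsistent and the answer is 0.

b = (13/60, -1331/420, 16/7, 5/3)
c = (0, 10/11, 3/4, 1)
Ac = (0, 0, 7/96, 0)
Σ b_i: 13/60·1 + (-1331/420)·1 + 16/7·1 + 5/3·1 = 1 ✓
b·c: (-1331/420)·10/11 + 16/7·3/4 + 5/3·1 = 1/2 ✓
b·c²: (-1331/420)·100/121 + 16/7·9/16 + 5/3·1 = 1/3 ✓
b·Ac: 16/7·7/96 = 1/6 ✓
b·c³: (-1331/420)·1000/1331 + 16/7·27/64 + 5/3·1 = 1/4 ✓
b·(c∘Ac): 16/7·7/128 = 1/8 ✓
b·Ac²: 16/7·35/528 + 5/3·(-9/220) = 1/12 ✓
b·A²c: 5/3·1/40 = 1/24 ✓; 4 stages ⇒ order 4.

4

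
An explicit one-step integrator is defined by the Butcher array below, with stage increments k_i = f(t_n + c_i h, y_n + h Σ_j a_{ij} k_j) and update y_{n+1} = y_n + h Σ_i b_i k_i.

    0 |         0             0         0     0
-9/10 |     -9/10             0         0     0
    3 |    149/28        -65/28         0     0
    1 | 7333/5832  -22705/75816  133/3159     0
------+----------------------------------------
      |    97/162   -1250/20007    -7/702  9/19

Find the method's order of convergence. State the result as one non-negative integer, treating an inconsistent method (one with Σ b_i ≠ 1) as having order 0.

4

b = (97/162, -1250/20007, -7/702, 9/19)
c = (0, -9/10, 3, 1)
Ac = (0, 0, 117/56, 19/48)
Σ b_i: 97/162·1 + (-1250/20007)·1 + (-7/702)·1 + 9/19·1 = 1 ✓
b·c: (-1250/20007)·(-9/10) + (-7/702)·3 + 9/19·1 = 1/2 ✓
b·c²: (-1250/20007)·81/100 + (-7/702)·9 + 9/19·1 = 1/3 ✓
b·Ac: (-7/702)·117/56 + 9/19·19/48 = 1/6 ✓
b·c³: (-1250/20007)·(-729/1000) + (-7/702)·27 + 9/19·1 = 1/4 ✓
b·(c∘Ac): (-7/702)·351/56 + 9/19·19/48 = 1/8 ✓
b·Ac²: (-7/702)·(-1053/560) + 9/19·589/4320 = 1/12 ✓
b·A²c: 9/19·19/216 = 1/24 ✓; 4 stages ⇒ order 4.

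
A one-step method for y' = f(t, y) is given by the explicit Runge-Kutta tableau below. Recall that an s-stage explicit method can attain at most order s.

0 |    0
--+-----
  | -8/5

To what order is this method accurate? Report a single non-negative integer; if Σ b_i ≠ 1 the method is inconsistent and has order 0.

0

b = (-8/5)
c = (0)
Σ b_i: (-8/5)·1 = -8/5 ≠ 1 ⇒ order 0.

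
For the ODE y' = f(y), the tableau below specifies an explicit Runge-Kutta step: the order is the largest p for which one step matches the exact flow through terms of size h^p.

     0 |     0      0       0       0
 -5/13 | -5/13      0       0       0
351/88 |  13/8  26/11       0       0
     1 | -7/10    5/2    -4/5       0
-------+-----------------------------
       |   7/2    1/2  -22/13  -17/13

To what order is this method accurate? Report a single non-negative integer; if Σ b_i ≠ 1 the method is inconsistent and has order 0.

b = (7/2, 1/2, -22/13, -17/13)
c = (0, -5/13, 351/88, 1)
Ac = (0, 0, -10/11, -2969/715)
Σ b_i: 7/2·1 + 1/2·1 + (-22/13)·1 + (-17/13)·1 = 1 ✓
b·c: 1/2·(-5/13) + (-22/13)·351/88 + (-17/13)·1 = -33/4 ≠ 1/2 ⇒ order 1.

1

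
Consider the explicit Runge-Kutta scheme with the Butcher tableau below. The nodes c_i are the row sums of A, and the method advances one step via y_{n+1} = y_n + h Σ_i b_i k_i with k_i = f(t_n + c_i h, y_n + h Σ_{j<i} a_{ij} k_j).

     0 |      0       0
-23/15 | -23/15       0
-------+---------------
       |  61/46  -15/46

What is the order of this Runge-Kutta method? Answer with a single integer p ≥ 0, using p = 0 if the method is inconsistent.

2

b = (61/46, -15/46)
c = (0, -23/15)
Σ b_i: 61/46·1 + (-15/46)·1 = 1 ✓
b·c: (-15/46)·(-23/15) = 1/2 ✓; 2 stages ⇒ order 2.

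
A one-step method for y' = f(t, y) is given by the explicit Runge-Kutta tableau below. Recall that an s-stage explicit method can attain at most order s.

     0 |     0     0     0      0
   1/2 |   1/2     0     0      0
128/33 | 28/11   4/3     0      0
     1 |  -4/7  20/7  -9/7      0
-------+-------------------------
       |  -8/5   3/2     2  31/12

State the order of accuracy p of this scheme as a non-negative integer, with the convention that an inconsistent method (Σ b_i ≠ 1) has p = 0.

0

b = (-8/5, 3/2, 2, 31/12)
c = (0, 1/2, 128/33, 1)
Ac = (0, 0, 2/3, -274/77)
Σ b_i: (-8/5)·1 + 3/2·1 + 2·1 + 31/12·1 = 269/60 ≠ 1 ⇒ order 0.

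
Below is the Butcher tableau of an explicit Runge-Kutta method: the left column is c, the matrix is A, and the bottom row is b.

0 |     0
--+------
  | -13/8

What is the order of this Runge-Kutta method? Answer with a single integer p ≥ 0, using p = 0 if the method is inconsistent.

b = (-13/8)
c = (0)
Σ b_i: (-13/8)·1 = -13/8 ≠ 1 ⇒ order 0.

0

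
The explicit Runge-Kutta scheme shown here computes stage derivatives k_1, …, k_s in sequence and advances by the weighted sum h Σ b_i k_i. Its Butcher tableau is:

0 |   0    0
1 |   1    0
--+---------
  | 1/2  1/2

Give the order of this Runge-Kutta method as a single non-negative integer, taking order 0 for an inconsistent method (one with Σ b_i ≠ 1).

2

b = (1/2, 1/2)
c = (0, 1)
Σ b_i: 1/2·1 + 1/2·1 = 1 ✓
b·c: 1/2·1 = 1/2 ✓; 2 stages ⇒ order 2.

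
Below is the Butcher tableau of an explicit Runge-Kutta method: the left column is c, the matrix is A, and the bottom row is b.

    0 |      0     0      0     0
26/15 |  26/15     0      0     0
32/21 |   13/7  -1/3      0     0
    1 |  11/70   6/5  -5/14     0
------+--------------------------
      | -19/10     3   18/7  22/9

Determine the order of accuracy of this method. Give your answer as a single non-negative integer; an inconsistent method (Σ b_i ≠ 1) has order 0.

0

b = (-19/10, 3, 18/7, 22/9)
c = (0, 26/15, 32/21, 1)
Ac = (0, 0, -26/45, 5644/3675)
Σ b_i: (-19/10)·1 + 3·1 + 18/7·1 + 22/9·1 = 3853/630 ≠ 1 ⇒ order 0.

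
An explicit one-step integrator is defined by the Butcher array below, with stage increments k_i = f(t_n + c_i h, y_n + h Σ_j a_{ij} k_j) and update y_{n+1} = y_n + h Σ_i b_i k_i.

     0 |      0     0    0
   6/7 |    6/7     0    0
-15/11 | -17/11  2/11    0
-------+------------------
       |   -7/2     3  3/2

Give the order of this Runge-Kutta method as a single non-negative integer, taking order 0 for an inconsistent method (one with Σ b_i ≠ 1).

1

b = (-7/2, 3, 3/2)
c = (0, 6/7, -15/11)
Ac = (0, 0, 12/77)
Σ b_i: (-7/2)·1 + 3·1 + 3/2·1 = 1 ✓
b·c: 3·6/7 + 3/2·(-15/11) = 81/154 ≠ 1/2 ⇒ order 1.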